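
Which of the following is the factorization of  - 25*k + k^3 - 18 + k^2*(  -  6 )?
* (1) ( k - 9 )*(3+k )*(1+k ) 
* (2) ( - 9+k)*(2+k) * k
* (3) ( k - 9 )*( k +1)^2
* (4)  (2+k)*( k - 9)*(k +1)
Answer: 4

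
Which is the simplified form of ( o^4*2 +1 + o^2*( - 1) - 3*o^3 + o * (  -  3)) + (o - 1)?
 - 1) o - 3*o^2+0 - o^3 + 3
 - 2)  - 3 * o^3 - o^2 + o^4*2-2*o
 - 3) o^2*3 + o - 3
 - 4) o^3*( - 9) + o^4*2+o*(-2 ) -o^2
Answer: 2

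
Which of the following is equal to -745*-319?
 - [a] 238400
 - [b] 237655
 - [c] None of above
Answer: b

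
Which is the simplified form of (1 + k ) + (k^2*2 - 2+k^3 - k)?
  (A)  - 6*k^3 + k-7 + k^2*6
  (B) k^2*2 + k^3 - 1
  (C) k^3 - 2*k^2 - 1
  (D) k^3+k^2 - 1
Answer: B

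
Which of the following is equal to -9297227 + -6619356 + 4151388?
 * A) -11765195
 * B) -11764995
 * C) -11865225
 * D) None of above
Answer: A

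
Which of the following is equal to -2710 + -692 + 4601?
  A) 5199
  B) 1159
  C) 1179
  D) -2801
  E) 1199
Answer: E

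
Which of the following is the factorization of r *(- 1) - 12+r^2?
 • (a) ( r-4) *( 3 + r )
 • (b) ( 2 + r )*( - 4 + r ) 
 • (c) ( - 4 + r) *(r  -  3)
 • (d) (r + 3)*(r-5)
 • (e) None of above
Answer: a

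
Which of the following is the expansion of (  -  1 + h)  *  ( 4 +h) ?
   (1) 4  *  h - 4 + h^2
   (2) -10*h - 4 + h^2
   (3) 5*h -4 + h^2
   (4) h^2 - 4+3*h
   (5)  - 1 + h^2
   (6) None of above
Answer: 4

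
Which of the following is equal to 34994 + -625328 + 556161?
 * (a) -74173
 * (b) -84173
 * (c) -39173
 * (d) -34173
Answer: d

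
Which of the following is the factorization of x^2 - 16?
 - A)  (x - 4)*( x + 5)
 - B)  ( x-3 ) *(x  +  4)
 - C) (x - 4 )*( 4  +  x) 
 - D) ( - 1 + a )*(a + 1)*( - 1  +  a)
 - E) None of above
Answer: C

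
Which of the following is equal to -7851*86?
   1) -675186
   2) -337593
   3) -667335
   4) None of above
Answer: 1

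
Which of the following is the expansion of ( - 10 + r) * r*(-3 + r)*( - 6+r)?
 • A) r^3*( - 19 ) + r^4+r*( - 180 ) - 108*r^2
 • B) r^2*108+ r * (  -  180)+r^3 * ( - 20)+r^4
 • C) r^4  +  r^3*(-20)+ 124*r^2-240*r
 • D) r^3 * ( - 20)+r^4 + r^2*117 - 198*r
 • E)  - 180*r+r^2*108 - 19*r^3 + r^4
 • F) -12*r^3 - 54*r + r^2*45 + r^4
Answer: E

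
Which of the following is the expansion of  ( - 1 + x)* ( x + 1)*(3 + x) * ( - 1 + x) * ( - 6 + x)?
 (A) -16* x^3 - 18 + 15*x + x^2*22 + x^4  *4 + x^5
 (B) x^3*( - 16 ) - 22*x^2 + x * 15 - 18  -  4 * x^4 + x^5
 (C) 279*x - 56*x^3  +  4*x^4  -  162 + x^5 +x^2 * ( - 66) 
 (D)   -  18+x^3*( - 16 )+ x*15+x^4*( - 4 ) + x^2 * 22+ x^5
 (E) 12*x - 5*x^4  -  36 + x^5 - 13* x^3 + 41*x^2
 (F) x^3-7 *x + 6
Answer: D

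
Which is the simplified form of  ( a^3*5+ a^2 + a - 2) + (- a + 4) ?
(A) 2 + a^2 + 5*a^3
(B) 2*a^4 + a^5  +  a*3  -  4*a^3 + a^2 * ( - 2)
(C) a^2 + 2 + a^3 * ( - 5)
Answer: A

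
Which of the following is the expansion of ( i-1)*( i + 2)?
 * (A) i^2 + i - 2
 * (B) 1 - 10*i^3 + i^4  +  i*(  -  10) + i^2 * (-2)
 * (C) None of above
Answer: A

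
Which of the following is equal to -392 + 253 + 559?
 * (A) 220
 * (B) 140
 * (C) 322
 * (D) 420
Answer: D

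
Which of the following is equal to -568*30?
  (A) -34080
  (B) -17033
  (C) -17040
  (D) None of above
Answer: C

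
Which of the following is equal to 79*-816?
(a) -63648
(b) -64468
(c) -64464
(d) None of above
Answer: c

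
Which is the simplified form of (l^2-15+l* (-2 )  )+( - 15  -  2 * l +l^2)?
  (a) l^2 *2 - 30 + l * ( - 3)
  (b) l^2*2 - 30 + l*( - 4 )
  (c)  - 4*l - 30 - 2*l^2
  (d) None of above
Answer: b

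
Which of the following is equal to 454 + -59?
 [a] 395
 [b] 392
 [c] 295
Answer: a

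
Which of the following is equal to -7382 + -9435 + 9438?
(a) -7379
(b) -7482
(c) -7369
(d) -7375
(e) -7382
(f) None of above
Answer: a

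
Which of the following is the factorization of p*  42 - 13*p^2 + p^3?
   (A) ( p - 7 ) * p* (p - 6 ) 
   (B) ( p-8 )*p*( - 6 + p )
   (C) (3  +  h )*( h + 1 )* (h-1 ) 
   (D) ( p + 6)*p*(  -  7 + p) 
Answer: A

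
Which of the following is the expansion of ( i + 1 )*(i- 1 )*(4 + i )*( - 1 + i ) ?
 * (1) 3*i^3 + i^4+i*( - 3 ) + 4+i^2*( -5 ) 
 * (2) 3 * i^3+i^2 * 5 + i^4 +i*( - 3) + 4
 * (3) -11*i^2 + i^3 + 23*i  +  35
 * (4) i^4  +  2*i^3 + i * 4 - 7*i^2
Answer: 1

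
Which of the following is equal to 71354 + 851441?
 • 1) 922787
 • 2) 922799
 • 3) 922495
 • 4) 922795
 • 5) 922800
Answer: 4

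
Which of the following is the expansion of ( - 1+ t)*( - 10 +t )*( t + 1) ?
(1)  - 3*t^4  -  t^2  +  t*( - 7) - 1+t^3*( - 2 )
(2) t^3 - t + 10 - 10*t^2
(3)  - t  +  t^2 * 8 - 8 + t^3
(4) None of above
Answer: 2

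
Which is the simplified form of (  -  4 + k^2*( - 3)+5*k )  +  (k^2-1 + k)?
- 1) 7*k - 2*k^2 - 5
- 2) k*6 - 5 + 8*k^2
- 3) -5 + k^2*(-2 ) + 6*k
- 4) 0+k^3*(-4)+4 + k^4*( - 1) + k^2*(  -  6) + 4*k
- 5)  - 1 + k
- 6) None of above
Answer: 3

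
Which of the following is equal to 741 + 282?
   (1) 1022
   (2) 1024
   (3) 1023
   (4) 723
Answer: 3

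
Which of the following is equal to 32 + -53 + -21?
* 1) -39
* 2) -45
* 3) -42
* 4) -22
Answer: 3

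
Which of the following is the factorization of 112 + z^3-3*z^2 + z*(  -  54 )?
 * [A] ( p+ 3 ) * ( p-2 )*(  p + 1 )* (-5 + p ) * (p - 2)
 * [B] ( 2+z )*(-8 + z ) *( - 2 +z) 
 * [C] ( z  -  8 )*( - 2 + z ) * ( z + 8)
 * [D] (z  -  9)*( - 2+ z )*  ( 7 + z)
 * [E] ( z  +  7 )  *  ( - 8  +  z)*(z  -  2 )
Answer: E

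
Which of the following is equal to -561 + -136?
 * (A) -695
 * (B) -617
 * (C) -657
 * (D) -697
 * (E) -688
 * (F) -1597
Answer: D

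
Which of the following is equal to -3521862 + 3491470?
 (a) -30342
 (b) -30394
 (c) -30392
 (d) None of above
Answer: c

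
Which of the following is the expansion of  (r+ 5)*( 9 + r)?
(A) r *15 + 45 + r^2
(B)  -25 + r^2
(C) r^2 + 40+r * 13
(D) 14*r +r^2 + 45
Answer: D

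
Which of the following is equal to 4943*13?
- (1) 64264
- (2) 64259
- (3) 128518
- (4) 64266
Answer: 2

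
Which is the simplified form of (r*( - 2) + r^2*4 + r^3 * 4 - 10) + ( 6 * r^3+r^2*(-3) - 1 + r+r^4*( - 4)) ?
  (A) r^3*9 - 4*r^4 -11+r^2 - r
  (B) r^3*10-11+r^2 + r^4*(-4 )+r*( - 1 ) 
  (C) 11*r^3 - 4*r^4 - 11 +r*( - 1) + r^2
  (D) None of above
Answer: B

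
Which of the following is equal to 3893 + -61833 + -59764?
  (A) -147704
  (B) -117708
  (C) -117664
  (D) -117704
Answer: D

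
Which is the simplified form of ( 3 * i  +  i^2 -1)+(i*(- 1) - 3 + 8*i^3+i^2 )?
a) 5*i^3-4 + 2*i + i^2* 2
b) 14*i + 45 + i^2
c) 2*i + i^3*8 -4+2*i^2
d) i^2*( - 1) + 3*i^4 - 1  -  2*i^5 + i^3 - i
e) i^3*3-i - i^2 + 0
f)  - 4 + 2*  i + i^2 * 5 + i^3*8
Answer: c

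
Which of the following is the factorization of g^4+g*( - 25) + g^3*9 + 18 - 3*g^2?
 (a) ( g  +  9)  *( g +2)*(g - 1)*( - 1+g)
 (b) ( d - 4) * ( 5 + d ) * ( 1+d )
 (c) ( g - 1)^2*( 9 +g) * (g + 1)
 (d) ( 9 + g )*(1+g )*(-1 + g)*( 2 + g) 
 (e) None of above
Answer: a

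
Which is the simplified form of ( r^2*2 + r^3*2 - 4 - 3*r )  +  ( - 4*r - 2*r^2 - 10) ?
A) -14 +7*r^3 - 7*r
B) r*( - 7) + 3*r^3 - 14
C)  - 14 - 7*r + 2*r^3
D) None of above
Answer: C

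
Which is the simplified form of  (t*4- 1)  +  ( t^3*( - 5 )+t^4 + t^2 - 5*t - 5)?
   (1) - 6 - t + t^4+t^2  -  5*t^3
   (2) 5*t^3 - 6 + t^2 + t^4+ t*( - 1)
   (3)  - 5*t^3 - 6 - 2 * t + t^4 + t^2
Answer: 1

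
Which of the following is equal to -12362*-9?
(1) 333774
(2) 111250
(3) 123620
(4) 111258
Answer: 4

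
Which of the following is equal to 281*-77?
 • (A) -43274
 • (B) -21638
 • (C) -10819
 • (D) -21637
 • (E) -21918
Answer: D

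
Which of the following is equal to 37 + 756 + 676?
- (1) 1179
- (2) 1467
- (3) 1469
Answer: 3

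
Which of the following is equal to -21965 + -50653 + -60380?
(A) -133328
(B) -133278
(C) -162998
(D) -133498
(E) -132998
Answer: E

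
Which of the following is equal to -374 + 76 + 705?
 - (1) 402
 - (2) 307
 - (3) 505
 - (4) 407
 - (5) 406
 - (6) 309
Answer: 4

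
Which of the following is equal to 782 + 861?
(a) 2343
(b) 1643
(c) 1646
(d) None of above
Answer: b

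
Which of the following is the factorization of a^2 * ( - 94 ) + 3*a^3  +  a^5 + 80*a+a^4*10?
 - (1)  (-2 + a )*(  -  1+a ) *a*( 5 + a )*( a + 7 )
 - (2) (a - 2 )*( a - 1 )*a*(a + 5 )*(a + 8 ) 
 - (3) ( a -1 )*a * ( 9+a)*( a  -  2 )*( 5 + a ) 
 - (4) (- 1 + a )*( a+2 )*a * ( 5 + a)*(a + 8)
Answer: 2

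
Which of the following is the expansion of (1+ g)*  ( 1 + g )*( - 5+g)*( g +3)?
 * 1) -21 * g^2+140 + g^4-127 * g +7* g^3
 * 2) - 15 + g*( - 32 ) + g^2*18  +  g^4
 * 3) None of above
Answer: 3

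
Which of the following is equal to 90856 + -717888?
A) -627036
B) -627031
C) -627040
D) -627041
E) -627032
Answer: E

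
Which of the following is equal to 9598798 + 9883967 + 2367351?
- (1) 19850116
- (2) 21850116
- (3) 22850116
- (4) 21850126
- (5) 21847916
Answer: 2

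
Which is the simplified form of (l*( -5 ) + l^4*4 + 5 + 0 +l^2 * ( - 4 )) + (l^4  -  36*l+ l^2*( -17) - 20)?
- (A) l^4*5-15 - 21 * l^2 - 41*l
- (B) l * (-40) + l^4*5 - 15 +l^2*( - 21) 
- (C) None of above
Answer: A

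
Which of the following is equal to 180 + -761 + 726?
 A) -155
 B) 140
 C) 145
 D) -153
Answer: C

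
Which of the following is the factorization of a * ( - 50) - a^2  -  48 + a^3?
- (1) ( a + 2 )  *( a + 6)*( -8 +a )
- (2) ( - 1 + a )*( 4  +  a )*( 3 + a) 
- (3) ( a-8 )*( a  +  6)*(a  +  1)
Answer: 3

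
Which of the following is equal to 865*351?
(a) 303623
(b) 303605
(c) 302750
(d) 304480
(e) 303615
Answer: e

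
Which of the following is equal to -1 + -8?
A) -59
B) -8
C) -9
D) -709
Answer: C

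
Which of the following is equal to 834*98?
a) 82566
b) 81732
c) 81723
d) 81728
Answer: b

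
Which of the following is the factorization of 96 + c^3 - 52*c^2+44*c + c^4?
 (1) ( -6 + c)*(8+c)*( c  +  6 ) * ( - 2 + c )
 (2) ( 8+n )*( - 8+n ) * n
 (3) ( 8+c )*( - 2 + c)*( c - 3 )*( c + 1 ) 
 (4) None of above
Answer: 4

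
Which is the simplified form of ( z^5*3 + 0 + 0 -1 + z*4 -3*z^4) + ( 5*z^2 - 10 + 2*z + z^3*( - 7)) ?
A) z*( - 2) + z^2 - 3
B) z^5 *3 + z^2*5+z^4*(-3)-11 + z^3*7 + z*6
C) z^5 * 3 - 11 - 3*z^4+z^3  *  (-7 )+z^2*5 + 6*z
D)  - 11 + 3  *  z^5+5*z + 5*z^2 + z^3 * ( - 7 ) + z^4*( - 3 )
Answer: C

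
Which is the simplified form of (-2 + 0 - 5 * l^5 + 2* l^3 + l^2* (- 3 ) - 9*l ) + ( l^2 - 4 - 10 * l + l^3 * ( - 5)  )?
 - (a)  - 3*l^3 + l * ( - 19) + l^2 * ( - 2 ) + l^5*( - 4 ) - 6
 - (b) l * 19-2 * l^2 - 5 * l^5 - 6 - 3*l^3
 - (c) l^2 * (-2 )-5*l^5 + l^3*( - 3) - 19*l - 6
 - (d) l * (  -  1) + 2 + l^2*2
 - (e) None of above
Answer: c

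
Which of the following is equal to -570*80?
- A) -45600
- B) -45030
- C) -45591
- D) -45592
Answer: A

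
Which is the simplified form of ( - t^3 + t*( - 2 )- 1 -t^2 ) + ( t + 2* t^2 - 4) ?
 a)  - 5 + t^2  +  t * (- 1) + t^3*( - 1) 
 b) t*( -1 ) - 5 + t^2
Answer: a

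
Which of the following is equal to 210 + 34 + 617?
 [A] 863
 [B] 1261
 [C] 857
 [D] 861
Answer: D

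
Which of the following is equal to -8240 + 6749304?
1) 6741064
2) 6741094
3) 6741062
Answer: 1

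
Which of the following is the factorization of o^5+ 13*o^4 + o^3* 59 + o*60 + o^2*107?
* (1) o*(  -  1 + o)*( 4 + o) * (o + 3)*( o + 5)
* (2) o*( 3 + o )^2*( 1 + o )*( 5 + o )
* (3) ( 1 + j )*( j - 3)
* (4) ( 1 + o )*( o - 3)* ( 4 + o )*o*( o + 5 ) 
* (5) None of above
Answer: 5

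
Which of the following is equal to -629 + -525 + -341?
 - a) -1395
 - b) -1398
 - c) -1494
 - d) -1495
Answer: d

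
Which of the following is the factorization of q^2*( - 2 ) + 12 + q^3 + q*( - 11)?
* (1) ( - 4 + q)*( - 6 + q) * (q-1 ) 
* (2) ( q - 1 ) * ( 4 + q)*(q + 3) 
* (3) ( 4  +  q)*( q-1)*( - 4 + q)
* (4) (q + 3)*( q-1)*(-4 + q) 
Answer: 4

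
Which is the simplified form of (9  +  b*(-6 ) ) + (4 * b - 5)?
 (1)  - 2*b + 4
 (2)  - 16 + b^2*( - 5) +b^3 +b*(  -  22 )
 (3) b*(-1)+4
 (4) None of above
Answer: 1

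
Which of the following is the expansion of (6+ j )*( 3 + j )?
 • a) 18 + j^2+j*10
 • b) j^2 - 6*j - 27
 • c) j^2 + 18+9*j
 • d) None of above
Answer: c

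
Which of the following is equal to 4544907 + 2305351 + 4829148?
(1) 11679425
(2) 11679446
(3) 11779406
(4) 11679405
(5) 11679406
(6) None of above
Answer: 5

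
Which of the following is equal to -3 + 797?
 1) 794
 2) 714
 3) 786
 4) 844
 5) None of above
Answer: 1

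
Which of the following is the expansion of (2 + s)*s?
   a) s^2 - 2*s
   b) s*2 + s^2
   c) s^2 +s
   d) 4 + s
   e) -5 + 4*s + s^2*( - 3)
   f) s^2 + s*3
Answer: b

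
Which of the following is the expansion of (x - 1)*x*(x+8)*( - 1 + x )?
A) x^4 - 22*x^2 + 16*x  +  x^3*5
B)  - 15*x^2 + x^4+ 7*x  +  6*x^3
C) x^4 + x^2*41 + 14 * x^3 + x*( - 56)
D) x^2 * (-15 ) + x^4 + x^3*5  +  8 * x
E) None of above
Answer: E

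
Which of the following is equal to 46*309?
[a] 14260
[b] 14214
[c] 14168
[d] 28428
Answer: b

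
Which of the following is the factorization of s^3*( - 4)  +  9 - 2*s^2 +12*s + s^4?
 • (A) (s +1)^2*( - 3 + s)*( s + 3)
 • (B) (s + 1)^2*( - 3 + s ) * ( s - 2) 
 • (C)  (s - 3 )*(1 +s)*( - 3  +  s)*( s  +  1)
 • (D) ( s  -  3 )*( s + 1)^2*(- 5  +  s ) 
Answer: C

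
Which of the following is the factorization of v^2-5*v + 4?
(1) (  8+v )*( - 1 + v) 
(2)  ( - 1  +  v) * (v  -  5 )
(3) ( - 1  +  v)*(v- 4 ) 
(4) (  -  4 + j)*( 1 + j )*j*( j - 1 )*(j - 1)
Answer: 3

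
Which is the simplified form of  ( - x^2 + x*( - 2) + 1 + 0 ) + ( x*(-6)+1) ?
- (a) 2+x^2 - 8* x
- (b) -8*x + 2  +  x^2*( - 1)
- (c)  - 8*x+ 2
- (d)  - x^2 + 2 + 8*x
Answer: b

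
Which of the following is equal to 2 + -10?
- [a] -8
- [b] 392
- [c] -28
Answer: a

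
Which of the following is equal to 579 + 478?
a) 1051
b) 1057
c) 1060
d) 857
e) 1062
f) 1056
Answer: b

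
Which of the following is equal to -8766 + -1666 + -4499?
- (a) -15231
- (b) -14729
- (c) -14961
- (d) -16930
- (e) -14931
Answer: e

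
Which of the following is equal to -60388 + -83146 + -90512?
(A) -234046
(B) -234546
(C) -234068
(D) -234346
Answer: A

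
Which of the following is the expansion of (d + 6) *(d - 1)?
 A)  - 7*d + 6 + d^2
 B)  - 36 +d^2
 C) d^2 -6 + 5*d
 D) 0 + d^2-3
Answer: C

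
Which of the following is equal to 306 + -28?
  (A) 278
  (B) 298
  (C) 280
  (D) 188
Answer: A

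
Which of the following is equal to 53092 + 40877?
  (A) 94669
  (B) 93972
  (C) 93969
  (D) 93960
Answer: C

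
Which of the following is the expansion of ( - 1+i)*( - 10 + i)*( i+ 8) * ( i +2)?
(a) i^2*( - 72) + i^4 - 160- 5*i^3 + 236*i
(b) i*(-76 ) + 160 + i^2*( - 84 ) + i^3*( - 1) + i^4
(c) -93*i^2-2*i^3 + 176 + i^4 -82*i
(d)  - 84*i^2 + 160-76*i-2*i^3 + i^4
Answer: b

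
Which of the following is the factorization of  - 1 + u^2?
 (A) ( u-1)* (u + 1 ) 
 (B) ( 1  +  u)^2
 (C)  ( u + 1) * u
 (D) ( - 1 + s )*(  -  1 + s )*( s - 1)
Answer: A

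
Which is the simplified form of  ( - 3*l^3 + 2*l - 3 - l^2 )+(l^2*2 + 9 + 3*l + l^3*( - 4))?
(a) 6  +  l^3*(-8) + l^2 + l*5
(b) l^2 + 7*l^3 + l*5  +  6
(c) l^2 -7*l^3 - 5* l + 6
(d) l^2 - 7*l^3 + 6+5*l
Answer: d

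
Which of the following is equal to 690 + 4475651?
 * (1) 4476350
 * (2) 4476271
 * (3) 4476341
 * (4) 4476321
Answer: 3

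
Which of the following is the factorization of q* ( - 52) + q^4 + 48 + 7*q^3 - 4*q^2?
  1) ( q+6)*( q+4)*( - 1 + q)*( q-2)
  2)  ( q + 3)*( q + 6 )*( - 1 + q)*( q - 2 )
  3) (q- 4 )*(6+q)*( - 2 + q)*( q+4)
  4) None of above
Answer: 1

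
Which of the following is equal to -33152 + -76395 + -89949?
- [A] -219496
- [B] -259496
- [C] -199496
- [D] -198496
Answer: C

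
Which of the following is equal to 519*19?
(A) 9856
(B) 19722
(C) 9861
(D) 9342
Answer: C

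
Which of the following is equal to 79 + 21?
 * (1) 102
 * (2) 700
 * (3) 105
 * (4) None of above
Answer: 4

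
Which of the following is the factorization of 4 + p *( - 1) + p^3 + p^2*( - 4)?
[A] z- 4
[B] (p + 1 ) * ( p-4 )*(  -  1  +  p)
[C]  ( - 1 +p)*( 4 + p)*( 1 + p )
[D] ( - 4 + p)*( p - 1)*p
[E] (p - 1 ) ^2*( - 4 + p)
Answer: B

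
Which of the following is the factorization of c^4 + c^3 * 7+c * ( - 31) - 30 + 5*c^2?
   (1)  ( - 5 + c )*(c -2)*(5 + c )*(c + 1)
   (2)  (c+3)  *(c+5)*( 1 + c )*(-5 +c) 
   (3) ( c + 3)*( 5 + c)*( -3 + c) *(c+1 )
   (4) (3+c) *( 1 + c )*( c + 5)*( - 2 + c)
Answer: 4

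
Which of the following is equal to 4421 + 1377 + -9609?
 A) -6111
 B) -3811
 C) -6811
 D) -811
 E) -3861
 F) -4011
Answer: B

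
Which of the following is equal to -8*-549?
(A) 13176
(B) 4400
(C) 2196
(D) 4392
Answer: D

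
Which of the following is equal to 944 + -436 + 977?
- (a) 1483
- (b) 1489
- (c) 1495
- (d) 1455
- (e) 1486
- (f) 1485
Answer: f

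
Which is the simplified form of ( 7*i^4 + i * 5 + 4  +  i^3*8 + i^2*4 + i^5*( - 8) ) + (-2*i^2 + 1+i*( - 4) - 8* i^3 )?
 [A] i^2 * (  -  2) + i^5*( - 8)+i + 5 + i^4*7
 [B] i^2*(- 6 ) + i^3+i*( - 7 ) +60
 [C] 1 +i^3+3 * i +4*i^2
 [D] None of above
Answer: D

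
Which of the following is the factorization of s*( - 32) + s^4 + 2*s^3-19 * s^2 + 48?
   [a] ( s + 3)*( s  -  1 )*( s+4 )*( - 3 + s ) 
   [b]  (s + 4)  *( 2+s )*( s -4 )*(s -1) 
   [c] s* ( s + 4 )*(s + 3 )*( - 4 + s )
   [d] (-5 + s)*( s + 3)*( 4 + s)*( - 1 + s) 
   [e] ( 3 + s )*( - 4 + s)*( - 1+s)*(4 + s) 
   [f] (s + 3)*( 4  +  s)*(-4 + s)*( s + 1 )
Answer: e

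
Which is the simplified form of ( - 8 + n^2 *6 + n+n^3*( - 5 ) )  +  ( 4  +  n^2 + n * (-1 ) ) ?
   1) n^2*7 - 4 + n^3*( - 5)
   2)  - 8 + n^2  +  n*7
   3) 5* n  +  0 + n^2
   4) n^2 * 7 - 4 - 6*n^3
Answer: 1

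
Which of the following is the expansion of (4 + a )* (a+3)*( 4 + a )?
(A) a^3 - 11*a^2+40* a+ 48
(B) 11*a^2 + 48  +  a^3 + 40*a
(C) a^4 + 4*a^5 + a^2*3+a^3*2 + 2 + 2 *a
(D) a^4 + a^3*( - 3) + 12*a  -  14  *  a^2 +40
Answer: B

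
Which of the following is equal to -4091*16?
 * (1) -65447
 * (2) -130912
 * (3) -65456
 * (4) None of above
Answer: 3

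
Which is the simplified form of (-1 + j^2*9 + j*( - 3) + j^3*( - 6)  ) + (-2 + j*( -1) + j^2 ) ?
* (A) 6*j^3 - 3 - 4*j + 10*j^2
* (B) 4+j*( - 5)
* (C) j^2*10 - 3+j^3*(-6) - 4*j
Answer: C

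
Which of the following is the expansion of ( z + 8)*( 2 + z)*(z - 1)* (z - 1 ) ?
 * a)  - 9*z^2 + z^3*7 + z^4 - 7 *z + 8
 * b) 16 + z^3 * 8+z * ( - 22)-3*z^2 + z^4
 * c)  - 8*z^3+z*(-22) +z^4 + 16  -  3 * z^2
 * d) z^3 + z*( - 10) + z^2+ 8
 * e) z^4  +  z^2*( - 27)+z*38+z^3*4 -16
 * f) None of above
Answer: b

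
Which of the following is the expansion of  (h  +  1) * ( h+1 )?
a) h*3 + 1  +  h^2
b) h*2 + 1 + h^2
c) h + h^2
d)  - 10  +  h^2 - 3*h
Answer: b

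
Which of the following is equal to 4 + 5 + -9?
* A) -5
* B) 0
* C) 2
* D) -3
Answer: B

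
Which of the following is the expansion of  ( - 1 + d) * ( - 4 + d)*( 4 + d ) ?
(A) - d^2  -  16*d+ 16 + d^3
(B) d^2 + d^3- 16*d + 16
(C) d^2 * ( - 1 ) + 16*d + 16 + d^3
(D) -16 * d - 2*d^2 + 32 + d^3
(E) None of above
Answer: A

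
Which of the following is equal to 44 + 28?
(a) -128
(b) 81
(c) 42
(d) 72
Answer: d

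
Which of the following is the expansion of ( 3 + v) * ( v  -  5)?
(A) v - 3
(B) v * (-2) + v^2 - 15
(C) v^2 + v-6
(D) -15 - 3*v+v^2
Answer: B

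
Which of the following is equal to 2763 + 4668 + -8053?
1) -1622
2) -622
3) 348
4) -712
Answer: 2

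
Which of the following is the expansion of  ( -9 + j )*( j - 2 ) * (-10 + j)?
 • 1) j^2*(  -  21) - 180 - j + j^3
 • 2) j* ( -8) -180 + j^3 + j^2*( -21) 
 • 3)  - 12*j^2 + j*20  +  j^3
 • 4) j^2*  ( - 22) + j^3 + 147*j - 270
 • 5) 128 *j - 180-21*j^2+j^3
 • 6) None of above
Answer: 5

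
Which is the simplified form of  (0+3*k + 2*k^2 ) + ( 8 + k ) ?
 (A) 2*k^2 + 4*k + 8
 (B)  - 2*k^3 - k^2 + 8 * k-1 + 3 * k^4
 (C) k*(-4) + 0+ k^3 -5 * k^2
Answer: A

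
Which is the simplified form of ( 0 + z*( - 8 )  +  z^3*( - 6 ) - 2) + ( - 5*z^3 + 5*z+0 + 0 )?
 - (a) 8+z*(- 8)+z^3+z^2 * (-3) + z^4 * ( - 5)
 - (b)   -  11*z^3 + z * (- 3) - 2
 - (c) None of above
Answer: b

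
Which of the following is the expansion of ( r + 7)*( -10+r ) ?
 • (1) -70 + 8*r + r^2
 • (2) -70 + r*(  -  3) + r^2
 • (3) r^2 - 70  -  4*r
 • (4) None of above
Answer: 2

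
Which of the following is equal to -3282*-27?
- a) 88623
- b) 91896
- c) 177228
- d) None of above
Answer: d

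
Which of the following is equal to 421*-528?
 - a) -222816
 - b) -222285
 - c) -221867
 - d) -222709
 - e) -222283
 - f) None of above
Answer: f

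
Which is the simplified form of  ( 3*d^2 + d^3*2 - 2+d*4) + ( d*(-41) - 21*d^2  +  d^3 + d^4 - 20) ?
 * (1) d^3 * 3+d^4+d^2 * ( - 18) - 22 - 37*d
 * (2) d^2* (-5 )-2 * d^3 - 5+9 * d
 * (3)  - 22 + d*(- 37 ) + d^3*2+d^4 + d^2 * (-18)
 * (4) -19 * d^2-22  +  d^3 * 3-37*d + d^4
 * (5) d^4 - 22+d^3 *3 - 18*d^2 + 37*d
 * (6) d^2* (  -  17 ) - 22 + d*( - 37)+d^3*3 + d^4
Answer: 1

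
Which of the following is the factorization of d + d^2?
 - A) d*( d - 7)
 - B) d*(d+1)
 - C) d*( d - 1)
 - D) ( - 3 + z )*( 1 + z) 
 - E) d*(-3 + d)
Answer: B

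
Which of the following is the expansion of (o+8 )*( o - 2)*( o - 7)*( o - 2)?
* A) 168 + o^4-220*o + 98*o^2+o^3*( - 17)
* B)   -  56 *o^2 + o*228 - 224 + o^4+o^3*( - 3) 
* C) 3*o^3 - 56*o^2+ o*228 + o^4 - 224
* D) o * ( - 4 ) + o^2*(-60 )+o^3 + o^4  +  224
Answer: B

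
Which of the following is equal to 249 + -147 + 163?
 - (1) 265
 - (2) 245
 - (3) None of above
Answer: 1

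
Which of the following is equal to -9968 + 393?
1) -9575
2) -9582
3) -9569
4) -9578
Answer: 1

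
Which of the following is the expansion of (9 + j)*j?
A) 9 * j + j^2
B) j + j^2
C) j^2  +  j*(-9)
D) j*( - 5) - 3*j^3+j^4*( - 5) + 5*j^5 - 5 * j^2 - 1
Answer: A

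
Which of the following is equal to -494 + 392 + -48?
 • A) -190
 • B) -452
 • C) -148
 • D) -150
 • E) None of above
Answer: D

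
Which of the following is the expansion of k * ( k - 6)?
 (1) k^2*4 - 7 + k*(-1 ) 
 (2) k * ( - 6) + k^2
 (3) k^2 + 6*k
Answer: 2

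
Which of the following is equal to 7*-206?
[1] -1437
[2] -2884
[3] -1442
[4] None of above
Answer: 3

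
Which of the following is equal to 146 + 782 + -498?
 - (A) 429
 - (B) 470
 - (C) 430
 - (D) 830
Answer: C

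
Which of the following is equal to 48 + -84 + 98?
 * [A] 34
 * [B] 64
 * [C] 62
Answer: C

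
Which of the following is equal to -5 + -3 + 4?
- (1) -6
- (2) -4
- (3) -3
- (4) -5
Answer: 2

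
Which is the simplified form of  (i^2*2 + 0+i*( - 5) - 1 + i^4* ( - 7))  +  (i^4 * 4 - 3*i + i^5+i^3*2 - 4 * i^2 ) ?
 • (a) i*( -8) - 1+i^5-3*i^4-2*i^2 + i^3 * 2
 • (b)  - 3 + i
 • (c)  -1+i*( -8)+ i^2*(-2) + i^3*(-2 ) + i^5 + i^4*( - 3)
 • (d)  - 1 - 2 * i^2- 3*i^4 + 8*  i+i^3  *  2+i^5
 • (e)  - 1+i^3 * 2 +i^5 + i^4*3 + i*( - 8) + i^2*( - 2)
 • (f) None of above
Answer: a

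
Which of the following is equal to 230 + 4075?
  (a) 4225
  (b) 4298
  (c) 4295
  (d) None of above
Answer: d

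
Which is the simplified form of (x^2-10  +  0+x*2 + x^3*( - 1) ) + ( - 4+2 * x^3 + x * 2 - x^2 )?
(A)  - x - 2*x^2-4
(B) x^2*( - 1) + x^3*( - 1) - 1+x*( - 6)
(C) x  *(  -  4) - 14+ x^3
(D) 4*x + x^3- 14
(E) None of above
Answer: D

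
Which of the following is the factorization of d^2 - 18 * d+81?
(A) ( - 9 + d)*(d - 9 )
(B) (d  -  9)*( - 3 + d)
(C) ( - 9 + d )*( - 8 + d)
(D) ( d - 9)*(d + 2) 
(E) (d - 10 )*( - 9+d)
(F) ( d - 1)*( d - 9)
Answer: A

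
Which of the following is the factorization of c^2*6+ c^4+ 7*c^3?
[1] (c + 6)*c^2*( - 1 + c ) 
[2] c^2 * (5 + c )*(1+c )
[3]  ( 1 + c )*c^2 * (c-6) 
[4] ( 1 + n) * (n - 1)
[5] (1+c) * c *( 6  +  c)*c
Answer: 5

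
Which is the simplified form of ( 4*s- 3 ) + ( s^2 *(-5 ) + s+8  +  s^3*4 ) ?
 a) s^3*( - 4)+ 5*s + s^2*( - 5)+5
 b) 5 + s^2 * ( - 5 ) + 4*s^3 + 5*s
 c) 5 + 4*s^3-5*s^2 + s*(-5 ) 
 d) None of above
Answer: b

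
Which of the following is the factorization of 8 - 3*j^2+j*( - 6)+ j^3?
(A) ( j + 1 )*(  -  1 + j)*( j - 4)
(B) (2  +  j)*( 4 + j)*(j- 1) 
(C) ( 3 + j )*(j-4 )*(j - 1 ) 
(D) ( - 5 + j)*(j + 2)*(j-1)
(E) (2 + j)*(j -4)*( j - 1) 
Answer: E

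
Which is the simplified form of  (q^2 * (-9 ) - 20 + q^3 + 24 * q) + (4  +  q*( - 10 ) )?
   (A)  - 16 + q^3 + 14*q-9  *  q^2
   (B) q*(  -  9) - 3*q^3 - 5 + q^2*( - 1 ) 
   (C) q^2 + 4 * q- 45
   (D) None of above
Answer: A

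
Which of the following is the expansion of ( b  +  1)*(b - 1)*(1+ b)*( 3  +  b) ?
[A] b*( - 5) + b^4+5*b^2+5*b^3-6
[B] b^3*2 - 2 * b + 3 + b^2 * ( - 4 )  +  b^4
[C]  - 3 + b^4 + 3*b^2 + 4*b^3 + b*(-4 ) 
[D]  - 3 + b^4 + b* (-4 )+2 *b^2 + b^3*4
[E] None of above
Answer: D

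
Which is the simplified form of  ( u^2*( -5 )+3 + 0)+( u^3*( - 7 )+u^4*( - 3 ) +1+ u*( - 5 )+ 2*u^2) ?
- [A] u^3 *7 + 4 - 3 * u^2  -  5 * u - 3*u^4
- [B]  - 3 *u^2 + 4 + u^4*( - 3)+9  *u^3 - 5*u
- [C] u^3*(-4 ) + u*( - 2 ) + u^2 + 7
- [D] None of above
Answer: D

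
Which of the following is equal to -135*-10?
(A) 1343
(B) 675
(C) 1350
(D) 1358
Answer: C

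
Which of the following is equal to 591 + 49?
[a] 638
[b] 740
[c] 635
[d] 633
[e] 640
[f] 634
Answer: e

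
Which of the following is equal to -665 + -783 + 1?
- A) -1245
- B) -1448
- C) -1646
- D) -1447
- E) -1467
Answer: D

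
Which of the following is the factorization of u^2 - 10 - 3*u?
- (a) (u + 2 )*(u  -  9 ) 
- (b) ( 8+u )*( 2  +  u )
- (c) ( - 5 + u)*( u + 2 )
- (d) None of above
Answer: c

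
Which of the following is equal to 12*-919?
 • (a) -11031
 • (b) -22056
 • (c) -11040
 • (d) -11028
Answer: d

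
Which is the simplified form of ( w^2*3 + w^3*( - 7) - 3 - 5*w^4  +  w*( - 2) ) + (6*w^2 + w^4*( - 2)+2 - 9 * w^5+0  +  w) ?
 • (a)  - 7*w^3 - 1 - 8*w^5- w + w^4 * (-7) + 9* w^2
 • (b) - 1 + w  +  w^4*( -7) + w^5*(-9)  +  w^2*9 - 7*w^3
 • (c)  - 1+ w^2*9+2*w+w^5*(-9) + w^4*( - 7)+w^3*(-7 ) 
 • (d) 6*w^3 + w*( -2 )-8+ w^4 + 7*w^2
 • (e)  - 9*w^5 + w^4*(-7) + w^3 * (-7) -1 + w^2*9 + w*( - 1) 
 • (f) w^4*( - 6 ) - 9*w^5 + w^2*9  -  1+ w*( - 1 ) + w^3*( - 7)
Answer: e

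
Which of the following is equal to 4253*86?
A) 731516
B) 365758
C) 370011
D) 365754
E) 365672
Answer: B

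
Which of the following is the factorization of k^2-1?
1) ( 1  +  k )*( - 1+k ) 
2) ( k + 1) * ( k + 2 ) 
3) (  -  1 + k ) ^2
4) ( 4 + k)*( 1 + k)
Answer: 1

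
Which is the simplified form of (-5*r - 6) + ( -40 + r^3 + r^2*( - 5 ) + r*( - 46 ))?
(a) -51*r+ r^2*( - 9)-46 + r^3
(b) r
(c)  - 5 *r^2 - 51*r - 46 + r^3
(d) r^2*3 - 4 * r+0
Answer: c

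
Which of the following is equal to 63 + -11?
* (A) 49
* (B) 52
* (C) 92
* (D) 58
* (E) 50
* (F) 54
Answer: B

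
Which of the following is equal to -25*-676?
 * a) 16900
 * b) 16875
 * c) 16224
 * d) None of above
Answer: a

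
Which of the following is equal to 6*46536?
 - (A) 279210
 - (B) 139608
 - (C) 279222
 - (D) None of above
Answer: D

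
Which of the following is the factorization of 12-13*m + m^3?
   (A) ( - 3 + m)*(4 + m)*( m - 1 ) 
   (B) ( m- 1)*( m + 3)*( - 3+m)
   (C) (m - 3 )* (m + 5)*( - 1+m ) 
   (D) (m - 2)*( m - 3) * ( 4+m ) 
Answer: A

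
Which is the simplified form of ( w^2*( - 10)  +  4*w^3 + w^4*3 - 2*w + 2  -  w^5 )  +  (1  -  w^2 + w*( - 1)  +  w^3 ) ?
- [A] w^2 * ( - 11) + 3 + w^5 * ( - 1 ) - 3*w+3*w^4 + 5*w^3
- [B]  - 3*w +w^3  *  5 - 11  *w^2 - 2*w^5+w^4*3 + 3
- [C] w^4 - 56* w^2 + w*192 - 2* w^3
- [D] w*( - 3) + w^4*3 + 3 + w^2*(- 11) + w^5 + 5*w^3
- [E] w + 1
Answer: A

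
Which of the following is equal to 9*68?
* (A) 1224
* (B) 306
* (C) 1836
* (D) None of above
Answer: D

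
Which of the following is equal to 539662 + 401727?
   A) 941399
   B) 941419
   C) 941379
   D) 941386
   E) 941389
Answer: E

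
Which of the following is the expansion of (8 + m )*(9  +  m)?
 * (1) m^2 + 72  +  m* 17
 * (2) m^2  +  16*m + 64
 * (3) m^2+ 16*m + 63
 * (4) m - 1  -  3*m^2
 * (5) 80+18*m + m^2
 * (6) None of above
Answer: 1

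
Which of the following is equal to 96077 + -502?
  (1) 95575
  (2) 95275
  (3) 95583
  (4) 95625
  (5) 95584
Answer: 1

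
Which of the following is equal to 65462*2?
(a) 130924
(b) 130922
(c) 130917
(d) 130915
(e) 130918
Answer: a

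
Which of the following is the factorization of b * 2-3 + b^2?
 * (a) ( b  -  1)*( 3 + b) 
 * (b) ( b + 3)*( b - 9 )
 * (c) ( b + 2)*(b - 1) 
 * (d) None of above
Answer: a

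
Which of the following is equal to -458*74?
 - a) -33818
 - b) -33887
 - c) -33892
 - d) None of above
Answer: c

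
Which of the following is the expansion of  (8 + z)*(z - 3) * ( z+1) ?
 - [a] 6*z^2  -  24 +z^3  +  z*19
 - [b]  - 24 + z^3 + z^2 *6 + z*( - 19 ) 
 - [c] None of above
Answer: b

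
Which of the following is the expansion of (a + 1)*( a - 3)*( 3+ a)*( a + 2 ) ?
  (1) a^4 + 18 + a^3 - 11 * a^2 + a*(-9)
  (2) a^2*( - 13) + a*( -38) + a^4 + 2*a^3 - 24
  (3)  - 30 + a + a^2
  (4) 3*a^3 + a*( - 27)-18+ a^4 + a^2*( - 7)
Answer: 4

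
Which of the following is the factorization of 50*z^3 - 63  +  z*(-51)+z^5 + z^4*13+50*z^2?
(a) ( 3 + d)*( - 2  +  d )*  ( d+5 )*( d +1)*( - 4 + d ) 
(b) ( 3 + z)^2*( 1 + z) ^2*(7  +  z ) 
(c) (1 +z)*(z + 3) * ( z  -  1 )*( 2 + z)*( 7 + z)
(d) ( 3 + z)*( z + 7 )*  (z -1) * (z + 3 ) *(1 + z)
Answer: d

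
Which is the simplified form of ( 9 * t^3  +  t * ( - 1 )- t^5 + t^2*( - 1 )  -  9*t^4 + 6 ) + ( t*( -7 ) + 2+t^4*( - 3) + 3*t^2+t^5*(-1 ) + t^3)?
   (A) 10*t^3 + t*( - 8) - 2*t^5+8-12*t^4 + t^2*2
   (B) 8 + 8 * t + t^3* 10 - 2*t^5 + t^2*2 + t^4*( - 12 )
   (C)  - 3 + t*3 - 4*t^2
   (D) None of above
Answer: A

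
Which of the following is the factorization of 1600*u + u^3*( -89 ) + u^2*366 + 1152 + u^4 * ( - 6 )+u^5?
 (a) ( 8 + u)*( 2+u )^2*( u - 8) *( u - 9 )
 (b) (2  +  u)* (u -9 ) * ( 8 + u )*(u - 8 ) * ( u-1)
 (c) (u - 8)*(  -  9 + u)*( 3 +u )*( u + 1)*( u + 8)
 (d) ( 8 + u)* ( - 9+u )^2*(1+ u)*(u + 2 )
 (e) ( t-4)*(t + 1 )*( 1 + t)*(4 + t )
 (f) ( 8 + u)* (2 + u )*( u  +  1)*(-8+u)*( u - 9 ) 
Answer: f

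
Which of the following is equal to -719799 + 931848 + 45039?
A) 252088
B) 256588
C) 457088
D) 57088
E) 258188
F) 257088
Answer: F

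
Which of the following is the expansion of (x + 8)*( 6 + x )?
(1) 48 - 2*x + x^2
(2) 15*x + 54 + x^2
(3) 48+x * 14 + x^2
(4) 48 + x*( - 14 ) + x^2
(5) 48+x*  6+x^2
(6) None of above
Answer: 3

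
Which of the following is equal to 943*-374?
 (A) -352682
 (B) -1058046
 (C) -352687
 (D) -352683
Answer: A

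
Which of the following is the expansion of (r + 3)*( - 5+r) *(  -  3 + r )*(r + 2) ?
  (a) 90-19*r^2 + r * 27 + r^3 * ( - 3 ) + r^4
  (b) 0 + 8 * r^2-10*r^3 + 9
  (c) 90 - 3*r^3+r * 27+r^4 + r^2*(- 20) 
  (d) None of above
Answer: a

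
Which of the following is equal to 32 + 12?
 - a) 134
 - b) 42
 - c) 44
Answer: c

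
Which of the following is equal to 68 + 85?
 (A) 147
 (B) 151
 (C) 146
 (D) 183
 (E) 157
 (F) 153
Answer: F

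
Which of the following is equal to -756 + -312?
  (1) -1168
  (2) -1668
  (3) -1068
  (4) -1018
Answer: 3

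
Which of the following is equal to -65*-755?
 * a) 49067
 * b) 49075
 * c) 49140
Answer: b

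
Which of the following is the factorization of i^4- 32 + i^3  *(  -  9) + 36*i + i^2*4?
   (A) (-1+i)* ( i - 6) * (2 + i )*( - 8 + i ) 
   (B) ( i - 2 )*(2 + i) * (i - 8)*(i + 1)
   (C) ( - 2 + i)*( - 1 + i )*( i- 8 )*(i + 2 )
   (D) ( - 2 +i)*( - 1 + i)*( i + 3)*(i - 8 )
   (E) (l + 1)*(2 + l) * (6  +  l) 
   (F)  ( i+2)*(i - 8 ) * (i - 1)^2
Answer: C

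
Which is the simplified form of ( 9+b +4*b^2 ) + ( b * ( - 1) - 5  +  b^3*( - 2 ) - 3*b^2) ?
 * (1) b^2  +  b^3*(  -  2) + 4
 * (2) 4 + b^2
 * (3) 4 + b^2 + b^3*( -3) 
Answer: 1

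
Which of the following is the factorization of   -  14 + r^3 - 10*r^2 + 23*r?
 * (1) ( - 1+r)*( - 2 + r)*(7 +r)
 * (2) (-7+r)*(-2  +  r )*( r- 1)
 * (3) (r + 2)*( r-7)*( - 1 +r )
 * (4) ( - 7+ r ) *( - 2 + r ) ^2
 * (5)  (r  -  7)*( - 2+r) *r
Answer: 2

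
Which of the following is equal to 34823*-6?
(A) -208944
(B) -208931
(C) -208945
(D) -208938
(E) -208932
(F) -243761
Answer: D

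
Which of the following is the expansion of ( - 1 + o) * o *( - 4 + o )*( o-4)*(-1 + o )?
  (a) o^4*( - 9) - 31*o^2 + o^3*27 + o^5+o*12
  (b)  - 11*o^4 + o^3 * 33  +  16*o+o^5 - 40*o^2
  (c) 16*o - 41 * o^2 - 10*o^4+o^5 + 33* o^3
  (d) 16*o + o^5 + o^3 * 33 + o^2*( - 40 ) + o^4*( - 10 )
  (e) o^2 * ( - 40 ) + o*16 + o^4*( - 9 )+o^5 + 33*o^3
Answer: d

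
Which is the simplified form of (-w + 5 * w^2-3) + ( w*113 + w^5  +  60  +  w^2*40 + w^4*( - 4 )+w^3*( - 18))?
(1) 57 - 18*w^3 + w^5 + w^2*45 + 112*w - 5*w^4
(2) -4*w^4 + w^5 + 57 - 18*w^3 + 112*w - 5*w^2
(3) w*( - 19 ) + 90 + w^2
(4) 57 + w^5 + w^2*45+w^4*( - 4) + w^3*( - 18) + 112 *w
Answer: 4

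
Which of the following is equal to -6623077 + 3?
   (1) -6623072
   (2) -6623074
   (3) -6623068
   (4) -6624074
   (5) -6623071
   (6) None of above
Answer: 2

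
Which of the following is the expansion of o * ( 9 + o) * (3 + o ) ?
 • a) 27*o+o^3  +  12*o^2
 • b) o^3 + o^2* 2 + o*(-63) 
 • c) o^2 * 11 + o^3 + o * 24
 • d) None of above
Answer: a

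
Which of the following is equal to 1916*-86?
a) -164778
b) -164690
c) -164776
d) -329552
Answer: c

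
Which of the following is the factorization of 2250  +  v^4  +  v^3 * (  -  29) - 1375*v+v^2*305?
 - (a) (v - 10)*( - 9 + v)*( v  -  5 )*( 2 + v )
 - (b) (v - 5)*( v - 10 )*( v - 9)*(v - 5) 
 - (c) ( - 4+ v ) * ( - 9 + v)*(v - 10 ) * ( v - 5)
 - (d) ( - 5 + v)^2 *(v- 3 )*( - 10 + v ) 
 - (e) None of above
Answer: b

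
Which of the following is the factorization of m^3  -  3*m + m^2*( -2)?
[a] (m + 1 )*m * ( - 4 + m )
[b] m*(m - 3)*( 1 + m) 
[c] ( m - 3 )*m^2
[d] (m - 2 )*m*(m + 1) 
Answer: b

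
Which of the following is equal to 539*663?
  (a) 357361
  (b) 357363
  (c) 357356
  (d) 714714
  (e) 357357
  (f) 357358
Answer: e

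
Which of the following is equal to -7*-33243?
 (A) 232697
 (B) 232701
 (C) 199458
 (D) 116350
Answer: B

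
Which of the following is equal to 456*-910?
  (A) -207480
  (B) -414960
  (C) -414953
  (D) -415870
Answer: B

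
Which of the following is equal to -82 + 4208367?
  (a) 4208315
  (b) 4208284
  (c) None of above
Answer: c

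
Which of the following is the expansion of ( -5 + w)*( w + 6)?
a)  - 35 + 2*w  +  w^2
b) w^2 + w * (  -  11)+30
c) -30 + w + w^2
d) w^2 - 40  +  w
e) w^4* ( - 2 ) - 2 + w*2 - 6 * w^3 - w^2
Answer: c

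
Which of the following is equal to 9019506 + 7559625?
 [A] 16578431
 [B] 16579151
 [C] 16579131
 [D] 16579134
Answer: C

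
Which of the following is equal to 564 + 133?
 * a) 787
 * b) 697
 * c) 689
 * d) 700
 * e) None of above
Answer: b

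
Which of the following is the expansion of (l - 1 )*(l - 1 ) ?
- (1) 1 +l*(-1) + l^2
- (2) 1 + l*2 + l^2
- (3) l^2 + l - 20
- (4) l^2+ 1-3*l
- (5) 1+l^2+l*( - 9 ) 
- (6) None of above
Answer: 6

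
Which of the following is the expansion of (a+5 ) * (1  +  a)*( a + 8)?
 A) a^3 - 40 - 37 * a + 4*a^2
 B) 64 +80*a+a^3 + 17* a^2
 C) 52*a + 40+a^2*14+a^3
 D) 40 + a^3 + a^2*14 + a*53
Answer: D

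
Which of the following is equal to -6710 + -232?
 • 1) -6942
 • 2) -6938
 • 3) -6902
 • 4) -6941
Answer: 1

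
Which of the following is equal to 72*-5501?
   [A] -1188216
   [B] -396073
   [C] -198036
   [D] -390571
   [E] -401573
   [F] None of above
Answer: F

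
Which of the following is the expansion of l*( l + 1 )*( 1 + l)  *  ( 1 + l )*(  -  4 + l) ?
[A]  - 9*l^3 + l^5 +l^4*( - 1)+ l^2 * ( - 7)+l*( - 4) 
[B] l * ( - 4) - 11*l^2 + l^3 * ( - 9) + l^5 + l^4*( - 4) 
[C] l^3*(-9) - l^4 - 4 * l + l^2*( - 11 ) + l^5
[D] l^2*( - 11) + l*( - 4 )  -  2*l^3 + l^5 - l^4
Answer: C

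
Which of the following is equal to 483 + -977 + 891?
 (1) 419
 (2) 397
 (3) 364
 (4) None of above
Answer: 2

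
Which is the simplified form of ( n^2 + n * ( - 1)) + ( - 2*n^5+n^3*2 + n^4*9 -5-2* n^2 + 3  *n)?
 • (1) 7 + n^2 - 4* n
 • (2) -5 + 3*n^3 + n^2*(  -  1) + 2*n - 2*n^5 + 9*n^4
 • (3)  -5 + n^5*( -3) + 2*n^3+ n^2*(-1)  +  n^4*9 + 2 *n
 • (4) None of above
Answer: 4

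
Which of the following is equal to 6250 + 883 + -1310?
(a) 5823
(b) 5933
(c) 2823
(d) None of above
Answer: a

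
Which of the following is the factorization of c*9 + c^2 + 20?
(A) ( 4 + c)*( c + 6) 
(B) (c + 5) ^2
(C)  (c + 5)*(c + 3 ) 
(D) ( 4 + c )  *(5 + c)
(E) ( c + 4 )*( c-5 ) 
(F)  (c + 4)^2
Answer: D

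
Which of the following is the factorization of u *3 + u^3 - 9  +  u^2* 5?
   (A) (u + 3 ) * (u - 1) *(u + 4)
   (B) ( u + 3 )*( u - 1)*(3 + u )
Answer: B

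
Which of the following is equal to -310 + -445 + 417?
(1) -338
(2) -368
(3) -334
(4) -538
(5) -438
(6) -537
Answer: 1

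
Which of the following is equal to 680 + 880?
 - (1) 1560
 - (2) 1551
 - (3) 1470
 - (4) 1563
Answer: 1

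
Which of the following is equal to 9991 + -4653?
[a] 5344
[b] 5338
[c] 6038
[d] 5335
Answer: b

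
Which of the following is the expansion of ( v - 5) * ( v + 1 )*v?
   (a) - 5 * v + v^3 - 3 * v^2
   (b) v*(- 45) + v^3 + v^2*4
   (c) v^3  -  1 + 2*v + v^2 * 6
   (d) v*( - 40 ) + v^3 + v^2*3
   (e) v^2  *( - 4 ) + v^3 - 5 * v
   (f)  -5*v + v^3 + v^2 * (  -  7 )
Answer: e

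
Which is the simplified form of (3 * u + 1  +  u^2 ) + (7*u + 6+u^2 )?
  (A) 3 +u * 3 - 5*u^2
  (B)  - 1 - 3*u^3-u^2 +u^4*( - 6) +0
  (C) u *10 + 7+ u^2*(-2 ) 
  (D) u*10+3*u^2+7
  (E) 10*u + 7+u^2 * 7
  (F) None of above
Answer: F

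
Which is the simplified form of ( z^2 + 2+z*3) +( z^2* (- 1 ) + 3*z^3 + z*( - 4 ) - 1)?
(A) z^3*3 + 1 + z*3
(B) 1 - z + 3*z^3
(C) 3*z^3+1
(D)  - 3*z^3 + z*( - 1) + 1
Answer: B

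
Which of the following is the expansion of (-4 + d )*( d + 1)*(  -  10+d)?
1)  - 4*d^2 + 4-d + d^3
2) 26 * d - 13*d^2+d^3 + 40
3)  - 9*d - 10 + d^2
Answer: 2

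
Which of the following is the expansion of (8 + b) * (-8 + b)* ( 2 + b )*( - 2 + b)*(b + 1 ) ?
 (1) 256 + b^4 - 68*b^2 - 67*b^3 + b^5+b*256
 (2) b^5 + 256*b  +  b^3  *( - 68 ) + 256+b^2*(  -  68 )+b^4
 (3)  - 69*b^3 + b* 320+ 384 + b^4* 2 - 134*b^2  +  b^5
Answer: 2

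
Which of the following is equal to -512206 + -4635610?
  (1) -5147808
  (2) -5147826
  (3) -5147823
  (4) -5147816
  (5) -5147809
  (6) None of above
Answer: 4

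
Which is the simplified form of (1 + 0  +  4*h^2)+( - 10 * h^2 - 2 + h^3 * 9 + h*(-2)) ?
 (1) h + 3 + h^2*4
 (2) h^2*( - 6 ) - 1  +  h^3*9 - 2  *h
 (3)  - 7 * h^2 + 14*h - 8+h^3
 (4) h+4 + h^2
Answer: 2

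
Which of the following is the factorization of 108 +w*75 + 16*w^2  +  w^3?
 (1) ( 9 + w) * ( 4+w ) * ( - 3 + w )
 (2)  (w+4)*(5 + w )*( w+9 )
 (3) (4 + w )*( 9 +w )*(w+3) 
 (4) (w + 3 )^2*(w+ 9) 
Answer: 3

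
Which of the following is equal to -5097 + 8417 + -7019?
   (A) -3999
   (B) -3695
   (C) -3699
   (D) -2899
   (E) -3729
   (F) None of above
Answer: C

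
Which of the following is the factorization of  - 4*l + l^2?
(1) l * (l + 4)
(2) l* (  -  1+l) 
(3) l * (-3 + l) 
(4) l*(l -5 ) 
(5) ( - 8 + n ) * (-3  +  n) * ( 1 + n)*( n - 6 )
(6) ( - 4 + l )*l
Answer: 6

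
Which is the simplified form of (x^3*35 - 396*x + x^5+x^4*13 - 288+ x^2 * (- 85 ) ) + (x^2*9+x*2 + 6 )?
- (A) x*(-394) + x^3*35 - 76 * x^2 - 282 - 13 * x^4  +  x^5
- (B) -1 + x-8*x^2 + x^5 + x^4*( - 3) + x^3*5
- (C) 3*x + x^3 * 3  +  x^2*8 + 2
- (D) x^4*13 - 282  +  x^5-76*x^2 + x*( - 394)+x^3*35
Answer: D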